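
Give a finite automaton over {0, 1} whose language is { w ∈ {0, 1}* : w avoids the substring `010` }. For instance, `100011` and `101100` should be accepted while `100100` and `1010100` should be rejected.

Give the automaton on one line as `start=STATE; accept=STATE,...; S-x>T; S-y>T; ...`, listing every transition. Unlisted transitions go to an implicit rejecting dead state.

This is the complement of 'contains `010`'. Use the same substring-matching states — q0 through q3 holding how much of `010` has just been matched — but flip the accepting set: everything except the trap q3 accepts.
        0   1  
>* q0   q1  q0 
 * q1   q1  q2 
 * q2   q3  q0 
   q3   q3  q3 
(> = start, * = accepting)

start=q0; accept=q0,q1,q2; q0-0>q1; q0-1>q0; q1-0>q1; q1-1>q2; q2-0>q3; q2-1>q0; q3-0>q3; q3-1>q3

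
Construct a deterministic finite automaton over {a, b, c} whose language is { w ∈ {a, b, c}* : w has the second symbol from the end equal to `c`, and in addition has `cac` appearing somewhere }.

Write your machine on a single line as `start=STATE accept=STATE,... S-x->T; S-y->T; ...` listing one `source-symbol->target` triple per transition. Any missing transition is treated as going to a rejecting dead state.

start=q0; accept=q14,q15,q16; q0-a->q1; q0-b->q2; q0-c->q3; q1-a->q4; q1-b->q5; q1-c->q6; q2-a->q7; q2-b->q8; q2-c->q9; q3-a->q10; q3-b->q11; q3-c->q12; q4-a->q4; q4-b->q5; q4-c->q6; q5-a->q7; q5-b->q8; q5-c->q9; q6-a->q10; q6-b->q11; q6-c->q12; q7-a->q4; q7-b->q5; q7-c->q6; q8-a->q7; q8-b->q8; q8-c->q9; q9-a->q10; q9-b->q11; q9-c->q12; q10-a->q4; q10-b->q5; q10-c->q13; q11-a->q7; q11-b->q8; q11-c->q9; q12-a->q10; q12-b->q11; q12-c->q12; q13-a->q14; q13-b->q15; q13-c->q16; q14-a->q17; q14-b->q18; q14-c->q13; q15-a->q19; q15-b->q20; q15-c->q21; q16-a->q14; q16-b->q15; q16-c->q16; q17-a->q17; q17-b->q18; q17-c->q13; q18-a->q19; q18-b->q20; q18-c->q21; q19-a->q17; q19-b->q18; q19-c->q13; q20-a->q19; q20-b->q20; q20-c->q21; q21-a->q14; q21-b->q15; q21-c->q16

Handle the two conditions separately and then intersect. The first has 13 states tracking the last 2 symbols read; the second has 4 states tracking whether and how much of `cac` has been seen. A product state is a pair (one from each), accepting exactly when both do.
          a    b    c  
>  q0     q1   q2   q3 
   q1     q4   q5   q6 
   q2     q7   q8   q9 
   q3    q10  q11  q12 
   q4     q4   q5   q6 
   q5     q7   q8   q9 
   q6    q10  q11  q12 
   q7     q4   q5   q6 
   q8     q7   q8   q9 
   q9    q10  q11  q12 
   q10    q4   q5  q13 
   q11    q7   q8   q9 
   q12   q10  q11  q12 
   q13   q14  q15  q16 
 * q14   q17  q18  q13 
 * q15   q19  q20  q21 
 * q16   q14  q15  q16 
   q17   q17  q18  q13 
   q18   q19  q20  q21 
   q19   q17  q18  q13 
   q20   q19  q20  q21 
   q21   q14  q15  q16 
(> = start, * = accepting)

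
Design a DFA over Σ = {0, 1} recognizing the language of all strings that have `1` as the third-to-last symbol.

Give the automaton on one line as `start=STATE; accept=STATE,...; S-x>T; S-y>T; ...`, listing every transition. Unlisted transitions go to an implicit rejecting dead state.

start=A; accept=L,M,N,O; A-0>B; A-1>C; B-0>D; B-1>E; C-0>F; C-1>G; D-0>H; D-1>I; E-0>J; E-1>K; F-0>L; F-1>M; G-0>N; G-1>O; H-0>H; H-1>I; I-0>J; I-1>K; J-0>L; J-1>M; K-0>N; K-1>O; L-0>H; L-1>I; M-0>J; M-1>K; N-0>L; N-1>M; O-0>N; O-1>O

Because acceptance depends on a position counted from the end, the machine has to buffer the most recent 3 symbols. Make each state the string of the last up-to-3 symbols read; on input `x` shift the window left and append `x`. Accept when the buffered window has length 3 and begins with `1`.
15 states suffice.
       0  1 
>  A   B  C 
   B   D  E 
   C   F  G 
   D   H  I 
   E   J  K 
   F   L  M 
   G   N  O 
   H   H  I 
   I   J  K 
   J   L  M 
   K   N  O 
 * L   H  I 
 * M   J  K 
 * N   L  M 
 * O   N  O 
(> = start, * = accepting)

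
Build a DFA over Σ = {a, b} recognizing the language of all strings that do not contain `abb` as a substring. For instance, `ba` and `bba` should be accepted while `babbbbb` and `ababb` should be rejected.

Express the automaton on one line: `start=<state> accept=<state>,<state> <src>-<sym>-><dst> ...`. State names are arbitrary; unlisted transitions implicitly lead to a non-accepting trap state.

start=s0 accept=s0,s1,s2 s0-a->s1 s0-b->s0 s1-a->s1 s1-b->s2 s2-a->s1 s2-b->s3 s3-a->s3 s3-b->s3

Track partial matches of the forbidden pattern `abb`. State s3 is a dead state reached once `abb` has occurred; every other state accepts. s0 means no part of `abb` is currently matched.
With 4 states:
        a   b  
>* s0   s1  s0 
 * s1   s1  s2 
 * s2   s1  s3 
   s3   s3  s3 
(> = start, * = accepting)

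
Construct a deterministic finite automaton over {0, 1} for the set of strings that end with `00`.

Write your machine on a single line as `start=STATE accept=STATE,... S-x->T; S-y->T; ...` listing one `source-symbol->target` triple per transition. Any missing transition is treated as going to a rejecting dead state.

Let each state record the length of the longest suffix of the input read so far that is also a prefix of `00`. q1 means the last symbol is `0`; q2 means the last 2 symbols are `00`. Accept only at q2, where the string currently ends in `00`.
3 states suffice.
        0   1  
>  q0   q1  q0 
   q1   q2  q0 
 * q2   q2  q0 
(> = start, * = accepting)

start=q0; accept=q2; q0-0->q1; q0-1->q0; q1-0->q2; q1-1->q0; q2-0->q2; q2-1->q0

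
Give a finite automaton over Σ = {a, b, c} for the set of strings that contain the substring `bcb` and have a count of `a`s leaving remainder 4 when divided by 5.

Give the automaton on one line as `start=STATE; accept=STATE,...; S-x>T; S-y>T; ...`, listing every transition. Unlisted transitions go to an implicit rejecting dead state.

Handle the two conditions separately and then intersect. One (4 states) tracks whether and how much of `bcb` has been seen; the other (5 states) tracks the count of `a`s modulo 5. Each combined state is a pair, one component from each; accept when both components accept.
          a    b    c  
>  q0     q1   q2   q0 
   q1     q3   q4   q1 
   q2     q1   q2   q5 
   q3     q6   q7   q3 
   q4     q3   q4   q8 
   q5     q1   q9   q0 
   q6    q10  q11   q6 
   q7     q6   q7  q12 
   q8     q3  q13   q1 
   q9    q13   q9   q9 
   q10    q0  q14  q10 
   q11   q10  q11  q15 
   q12    q6  q16   q3 
   q13   q16  q13  q13 
   q14    q0  q14  q17 
   q15   q10  q18   q6 
   q16   q18  q16  q16 
   q17    q0  q19  q10 
   q18   q19  q18  q18 
 * q19    q9  q19  q19 
(> = start, * = accepting)

start=q0; accept=q19; q0-a>q1; q0-b>q2; q0-c>q0; q1-a>q3; q1-b>q4; q1-c>q1; q2-a>q1; q2-b>q2; q2-c>q5; q3-a>q6; q3-b>q7; q3-c>q3; q4-a>q3; q4-b>q4; q4-c>q8; q5-a>q1; q5-b>q9; q5-c>q0; q6-a>q10; q6-b>q11; q6-c>q6; q7-a>q6; q7-b>q7; q7-c>q12; q8-a>q3; q8-b>q13; q8-c>q1; q9-a>q13; q9-b>q9; q9-c>q9; q10-a>q0; q10-b>q14; q10-c>q10; q11-a>q10; q11-b>q11; q11-c>q15; q12-a>q6; q12-b>q16; q12-c>q3; q13-a>q16; q13-b>q13; q13-c>q13; q14-a>q0; q14-b>q14; q14-c>q17; q15-a>q10; q15-b>q18; q15-c>q6; q16-a>q18; q16-b>q16; q16-c>q16; q17-a>q0; q17-b>q19; q17-c>q10; q18-a>q19; q18-b>q18; q18-c>q18; q19-a>q9; q19-b>q19; q19-c>q19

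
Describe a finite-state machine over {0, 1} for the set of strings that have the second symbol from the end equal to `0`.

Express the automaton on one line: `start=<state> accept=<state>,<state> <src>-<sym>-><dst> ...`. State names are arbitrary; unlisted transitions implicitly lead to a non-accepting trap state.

A DFA must remember the last 2 symbols (since which symbol is second-to-last isn't known until the input ends). Use one state per possible window of the last ≤2 symbols; accept from those whose window starts with `0`.
7 states suffice.
       0  1 
>  A   B  C 
   B   D  E 
   C   F  G 
 * D   D  E 
 * E   F  G 
   F   D  E 
   G   F  G 
(> = start, * = accepting)

start=A accept=D,E A-0->B A-1->C B-0->D B-1->E C-0->F C-1->G D-0->D D-1->E E-0->F E-1->G F-0->D F-1->E G-0->F G-1->G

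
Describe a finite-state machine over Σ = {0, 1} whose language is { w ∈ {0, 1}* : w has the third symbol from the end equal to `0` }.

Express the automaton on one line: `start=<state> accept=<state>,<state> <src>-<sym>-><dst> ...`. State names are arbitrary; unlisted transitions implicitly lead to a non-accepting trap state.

A DFA must remember the last 3 symbols (since which symbol is third-to-last isn't known until the input ends). Use one state per possible window of the last ≤3 symbols; accept from those whose window starts with `0`.
       0  1 
>  A   B  C 
   B   D  E 
   C   F  G 
   D   H  I 
   E   J  K 
   F   L  M 
   G   N  O 
 * H   H  I 
 * I   J  K 
 * J   L  M 
 * K   N  O 
   L   H  I 
   M   J  K 
   N   L  M 
   O   N  O 
(> = start, * = accepting)

start=A accept=H,I,J,K A-0->B A-1->C B-0->D B-1->E C-0->F C-1->G D-0->H D-1->I E-0->J E-1->K F-0->L F-1->M G-0->N G-1->O H-0->H H-1->I I-0->J I-1->K J-0->L J-1->M K-0->N K-1->O L-0->H L-1->I M-0->J M-1->K N-0->L N-1->M O-0->N O-1->O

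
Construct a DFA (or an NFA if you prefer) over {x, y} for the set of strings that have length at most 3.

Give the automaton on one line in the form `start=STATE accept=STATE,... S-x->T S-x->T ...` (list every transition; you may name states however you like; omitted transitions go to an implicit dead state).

Count input length up to 4: every symbol moves from A toward E, which means 'more than 3' and absorbs. Accept from {A, B, C, D}.
       x  y 
>* A   B  B 
 * B   C  C 
 * C   D  D 
 * D   E  E 
   E   E  E 
(> = start, * = accepting)

start=A accept=A,B,C,D A-x->B A-y->B B-x->C B-y->C C-x->D C-y->D D-x->E D-y->E E-x->E E-y->E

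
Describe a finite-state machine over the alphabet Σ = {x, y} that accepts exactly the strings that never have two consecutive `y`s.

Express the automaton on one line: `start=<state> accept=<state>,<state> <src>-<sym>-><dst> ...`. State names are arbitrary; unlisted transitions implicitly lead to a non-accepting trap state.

This is the complement of 'contains `yy`'. Use the same substring-matching states — q0 through q2 holding how much of `yy` has just been matched — but flip the accepting set: everything except the trap q2 accepts.
A 3-state machine:
        x   y  
>* q0   q0  q1 
 * q1   q0  q2 
   q2   q2  q2 
(> = start, * = accepting)

start=q0 accept=q0,q1 q0-x->q0 q0-y->q1 q1-x->q0 q1-y->q2 q2-x->q2 q2-y->q2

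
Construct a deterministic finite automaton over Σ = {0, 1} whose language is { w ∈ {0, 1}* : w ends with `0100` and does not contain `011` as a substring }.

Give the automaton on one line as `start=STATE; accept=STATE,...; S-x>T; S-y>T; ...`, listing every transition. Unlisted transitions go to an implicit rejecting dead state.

start=A; accept=F; A-0>B; A-1>A; B-0>B; B-1>C; C-0>D; C-1>E; D-0>F; D-1>C; E-0>G; E-1>E; F-0>B; F-1>C; G-0>G; G-1>H; H-0>I; H-1>E; I-0>J; I-1>H; J-0>G; J-1>H

Run two small machines in parallel and take their product. The first has 5 states tracking how much of the suffix `0100` has currently been matched; the second has 4 states tracking partial matches of the forbidden pattern `011`. A product state is a pair (one from each), accepting exactly when both do.
A 10-state machine:
       0  1 
>  A   B  A 
   B   B  C 
   C   D  E 
   D   F  C 
   E   G  E 
 * F   B  C 
   G   G  H 
   H   I  E 
   I   J  H 
   J   G  H 
(> = start, * = accepting)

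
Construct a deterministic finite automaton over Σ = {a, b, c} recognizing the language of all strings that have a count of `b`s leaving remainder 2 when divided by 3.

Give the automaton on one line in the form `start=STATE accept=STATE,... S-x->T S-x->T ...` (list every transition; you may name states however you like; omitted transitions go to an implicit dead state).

The only thing that matters is how many `b`s have appeared, reduced mod 3. Use one state per residue: S0 for 0, …, S2 for 2. Reading `b` moves to the next residue; anything else stays put. S2 is accepting.
        a   b   c  
>  S0   S0  S1  S0 
   S1   S1  S2  S1 
 * S2   S2  S0  S2 
(> = start, * = accepting)

start=S0 accept=S2 S0-a->S0 S0-b->S1 S0-c->S0 S1-a->S1 S1-b->S2 S1-c->S1 S2-a->S2 S2-b->S0 S2-c->S2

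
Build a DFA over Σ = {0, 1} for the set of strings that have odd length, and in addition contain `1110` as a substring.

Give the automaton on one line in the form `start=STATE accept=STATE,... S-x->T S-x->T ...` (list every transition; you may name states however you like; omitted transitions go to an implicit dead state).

Run two small machines in parallel and take their product. The first has 2 states tracking the input length modulo 2; the second has 5 states tracking whether and how much of `1110` has been seen. A product state is a pair (one from each), accepting exactly when both do.
        0   1  
>  q0   q1  q2 
   q1   q0  q3 
   q2   q0  q4 
   q3   q1  q5 
   q4   q1  q6 
   q5   q0  q7 
   q6   q8  q7 
   q7   q9  q6 
   q8   q9  q9 
 * q9   q8  q8 
(> = start, * = accepting)

start=q0 accept=q9 q0-0->q1 q0-1->q2 q1-0->q0 q1-1->q3 q2-0->q0 q2-1->q4 q3-0->q1 q3-1->q5 q4-0->q1 q4-1->q6 q5-0->q0 q5-1->q7 q6-0->q8 q6-1->q7 q7-0->q9 q7-1->q6 q8-0->q9 q8-1->q9 q9-0->q8 q9-1->q8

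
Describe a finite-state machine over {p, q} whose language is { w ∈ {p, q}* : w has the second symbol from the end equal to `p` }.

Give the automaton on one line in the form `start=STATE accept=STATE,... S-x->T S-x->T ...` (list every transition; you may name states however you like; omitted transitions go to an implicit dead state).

Because acceptance depends on a position counted from the end, the machine has to buffer the most recent 2 symbols. Make each state the string of the last up-to-2 symbols read; on input `x` shift the window left and append `x`. Accept when the buffered window has length 2 and begins with `p`.
7 states suffice.
       p  q 
>  A   B  C 
   B   D  E 
   C   F  G 
 * D   D  E 
 * E   F  G 
   F   D  E 
   G   F  G 
(> = start, * = accepting)

start=A accept=D,E A-p->B A-q->C B-p->D B-q->E C-p->F C-q->G D-p->D D-q->E E-p->F E-q->G F-p->D F-q->E G-p->F G-q->G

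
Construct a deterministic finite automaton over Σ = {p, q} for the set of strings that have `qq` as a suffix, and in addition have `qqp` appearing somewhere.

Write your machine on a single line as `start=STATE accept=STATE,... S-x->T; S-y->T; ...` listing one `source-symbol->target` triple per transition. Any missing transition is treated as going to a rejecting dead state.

start=s0; accept=s5; s0-p->s0; s0-q->s1; s1-p->s0; s1-q->s2; s2-p->s3; s2-q->s2; s3-p->s3; s3-q->s4; s4-p->s3; s4-q->s5; s5-p->s3; s5-q->s5

Run two small machines in parallel and take their product. The first has 3 states tracking how much of the suffix `qq` has currently been matched; the second has 4 states tracking whether and how much of `qqp` has been seen. A product state is a pair (one from each), accepting exactly when both do.
With 6 states:
        p   q  
>  s0   s0  s1 
   s1   s0  s2 
   s2   s3  s2 
   s3   s3  s4 
   s4   s3  s5 
 * s5   s3  s5 
(> = start, * = accepting)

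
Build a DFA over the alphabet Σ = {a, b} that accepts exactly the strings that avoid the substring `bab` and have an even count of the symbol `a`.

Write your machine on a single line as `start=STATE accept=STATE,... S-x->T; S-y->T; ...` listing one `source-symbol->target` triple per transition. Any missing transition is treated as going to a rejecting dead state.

Handle the two conditions separately and then intersect. One (4 states) tracks partial matches of the forbidden pattern `bab`; the other (2 states) tracks the count of `a`s modulo 2. Each combined state is a pair, one component from each; accept when both components accept. Minimizing collapses redundant product states.
A 7-state machine:
        a   b  
>* s0   s1  s2 
   s1   s0  s3 
 * s2   s4  s2 
   s3   s5  s3 
   s4   s0  s6 
 * s5   s1  s6 
   s6   s6  s6 
(> = start, * = accepting)

start=s0; accept=s0,s2,s5; s0-a->s1; s0-b->s2; s1-a->s0; s1-b->s3; s2-a->s4; s2-b->s2; s3-a->s5; s3-b->s3; s4-a->s0; s4-b->s6; s5-a->s1; s5-b->s6; s6-a->s6; s6-b->s6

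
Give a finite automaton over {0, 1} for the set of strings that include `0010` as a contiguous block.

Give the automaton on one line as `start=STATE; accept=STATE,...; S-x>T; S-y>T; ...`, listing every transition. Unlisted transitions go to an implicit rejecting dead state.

Track how much of `0010` has been matched so far: state S0 is no progress, S4 is the absorbing accept state reached once `0010` has occurred. Intermediate states record partial matches; on a mismatch, fall back to the longest reusable overlap.
        0   1  
>  S0   S1  S0 
   S1   S2  S0 
   S2   S2  S3 
   S3   S4  S0 
 * S4   S4  S4 
(> = start, * = accepting)

start=S0; accept=S4; S0-0>S1; S0-1>S0; S1-0>S2; S1-1>S0; S2-0>S2; S2-1>S3; S3-0>S4; S3-1>S0; S4-0>S4; S4-1>S4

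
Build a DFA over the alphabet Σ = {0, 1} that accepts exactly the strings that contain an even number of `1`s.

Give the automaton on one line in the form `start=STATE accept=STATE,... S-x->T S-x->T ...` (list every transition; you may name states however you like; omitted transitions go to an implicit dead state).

start=s0 accept=s0 s0-0->s0 s0-1->s1 s1-0->s1 s1-1->s0

The only thing that matters is how many `1`s have appeared, reduced mod 2. Use one state per residue: s0 for 0, …, s1 for 1. Reading `1` moves to the next residue; anything else stays put. s0 is accepting.
        0   1  
>* s0   s0  s1 
   s1   s1  s0 
(> = start, * = accepting)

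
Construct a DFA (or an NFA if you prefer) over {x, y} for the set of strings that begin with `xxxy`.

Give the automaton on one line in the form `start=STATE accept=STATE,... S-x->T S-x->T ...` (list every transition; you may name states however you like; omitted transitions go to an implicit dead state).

Check the first 4 symbols one by one: q0 through q3 record how many have matched `xxxy` so far; any wrong symbol goes to the dead state q5. After all 4 match we enter the accepting sink q4.
A 6-state machine:
        x   y  
>  q0   q1  q5 
   q1   q2  q5 
   q2   q3  q5 
   q3   q5  q4 
 * q4   q4  q4 
   q5   q5  q5 
(> = start, * = accepting)

start=q0 accept=q4 q0-x->q1 q0-y->q5 q1-x->q2 q1-y->q5 q2-x->q3 q2-y->q5 q3-x->q5 q3-y->q4 q4-x->q4 q4-y->q4 q5-x->q5 q5-y->q5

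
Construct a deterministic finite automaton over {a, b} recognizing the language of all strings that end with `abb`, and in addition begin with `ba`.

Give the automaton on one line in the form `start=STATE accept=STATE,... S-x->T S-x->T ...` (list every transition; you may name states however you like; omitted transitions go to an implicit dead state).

Build one automaton per condition and run them in lockstep. One (4 states) tracks how much of the suffix `abb` has currently been matched; the other (4 states) tracks whether the input so far still matches the prefix `ba`. Each combined state is a pair, one component from each; accept when both components accept.
With 10 states:
        a   b  
>  q0   q1  q2 
   q1   q1  q3 
   q2   q4  q5 
   q3   q1  q6 
   q4   q4  q7 
   q5   q1  q5 
   q6   q1  q5 
   q7   q4  q8 
 * q8   q4  q9 
   q9   q4  q9 
(> = start, * = accepting)

start=q0 accept=q8 q0-a->q1 q0-b->q2 q1-a->q1 q1-b->q3 q2-a->q4 q2-b->q5 q3-a->q1 q3-b->q6 q4-a->q4 q4-b->q7 q5-a->q1 q5-b->q5 q6-a->q1 q6-b->q5 q7-a->q4 q7-b->q8 q8-a->q4 q8-b->q9 q9-a->q4 q9-b->q9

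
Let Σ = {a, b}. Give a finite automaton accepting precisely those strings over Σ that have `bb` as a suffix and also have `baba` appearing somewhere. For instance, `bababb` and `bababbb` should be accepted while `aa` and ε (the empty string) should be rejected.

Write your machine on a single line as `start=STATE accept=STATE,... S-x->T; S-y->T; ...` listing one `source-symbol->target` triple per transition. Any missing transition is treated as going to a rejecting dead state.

start=q0; accept=q6; q0-a->q0; q0-b->q1; q1-a->q2; q1-b->q1; q2-a->q0; q2-b->q3; q3-a->q4; q3-b->q1; q4-a->q4; q4-b->q5; q5-a->q4; q5-b->q6; q6-a->q4; q6-b->q6

Run two small machines in parallel and take their product. The first has 3 states tracking how much of the suffix `bb` has currently been matched; the second has 5 states tracking whether and how much of `baba` has been seen. A product state is a pair (one from each), accepting exactly when both do. After merging equivalent states the machine shrinks.
With 7 states:
        a   b  
>  q0   q0  q1 
   q1   q2  q1 
   q2   q0  q3 
   q3   q4  q1 
   q4   q4  q5 
   q5   q4  q6 
 * q6   q4  q6 
(> = start, * = accepting)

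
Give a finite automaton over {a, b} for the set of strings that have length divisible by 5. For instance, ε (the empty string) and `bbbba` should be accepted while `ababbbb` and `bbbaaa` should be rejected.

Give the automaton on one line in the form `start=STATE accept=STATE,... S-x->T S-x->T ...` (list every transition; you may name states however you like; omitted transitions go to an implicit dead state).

start=s0 accept=s0 s0-a->s1 s0-b->s1 s1-a->s2 s1-b->s2 s2-a->s3 s2-b->s3 s3-a->s4 s3-b->s4 s4-a->s0 s4-b->s0

Count input length modulo 5: every symbol advances one step around the cycle s0 → s1 → s2 → s3 → s4 → s0. Accept at s0.
With 5 states:
        a   b  
>* s0   s1  s1 
   s1   s2  s2 
   s2   s3  s3 
   s3   s4  s4 
   s4   s0  s0 
(> = start, * = accepting)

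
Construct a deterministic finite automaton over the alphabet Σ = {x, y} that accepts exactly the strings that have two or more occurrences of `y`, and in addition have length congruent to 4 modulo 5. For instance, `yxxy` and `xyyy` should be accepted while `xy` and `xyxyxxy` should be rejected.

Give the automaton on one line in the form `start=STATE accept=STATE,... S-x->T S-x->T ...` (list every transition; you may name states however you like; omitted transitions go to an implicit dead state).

Run two small machines in parallel and take their product. The first has 4 states tracking the count of `y`s, saturating at 3; the second has 5 states tracking the input length modulo 5. A product state is a pair (one from each), accepting exactly when both do. After merging equivalent states the machine shrinks.
15 states suffice.
          x    y  
>  s0     s1   s2 
   s1     s3   s4 
   s2     s4   s5 
   s3     s6   s7 
   s4     s7   s8 
   s5     s8   s8 
   s6     s9  s10 
   s7    s10  s11 
   s8    s11  s11 
   s9     s0  s12 
   s10   s12  s13 
 * s11   s13  s13 
   s12    s2  s14 
   s13   s14  s14 
   s14    s5   s5 
(> = start, * = accepting)

start=s0 accept=s11 s0-x->s1 s0-y->s2 s1-x->s3 s1-y->s4 s2-x->s4 s2-y->s5 s3-x->s6 s3-y->s7 s4-x->s7 s4-y->s8 s5-x->s8 s5-y->s8 s6-x->s9 s6-y->s10 s7-x->s10 s7-y->s11 s8-x->s11 s8-y->s11 s9-x->s0 s9-y->s12 s10-x->s12 s10-y->s13 s11-x->s13 s11-y->s13 s12-x->s2 s12-y->s14 s13-x->s14 s13-y->s14 s14-x->s5 s14-y->s5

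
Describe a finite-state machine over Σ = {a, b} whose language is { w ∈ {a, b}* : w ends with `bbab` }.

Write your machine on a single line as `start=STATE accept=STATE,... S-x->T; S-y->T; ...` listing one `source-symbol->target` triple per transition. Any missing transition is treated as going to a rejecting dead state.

Remember how much of `bbab` the current input suffix matches. State S0 means no match yet; S1 means the last symbol is `b`; S2 means the last 2 symbols are `bb`; S3 means the last 3 symbols are `bba`; S4 means the last 4 symbols are `bbab`. Only S4 accepts. On a mismatch, fall back to the longest proper suffix that is still a prefix of `bbab`.
5 states suffice.
        a   b  
>  S0   S0  S1 
   S1   S0  S2 
   S2   S3  S2 
   S3   S0  S4 
 * S4   S0  S2 
(> = start, * = accepting)

start=S0; accept=S4; S0-a->S0; S0-b->S1; S1-a->S0; S1-b->S2; S2-a->S3; S2-b->S2; S3-a->S0; S3-b->S4; S4-a->S0; S4-b->S2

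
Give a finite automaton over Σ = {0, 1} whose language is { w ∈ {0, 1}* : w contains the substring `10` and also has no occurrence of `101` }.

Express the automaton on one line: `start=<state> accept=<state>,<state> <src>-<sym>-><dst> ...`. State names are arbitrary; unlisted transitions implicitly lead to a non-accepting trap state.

Run two small machines in parallel and take their product. One (3 states) tracks whether and how much of `10` has been seen; the other (4 states) tracks partial matches of the forbidden pattern `101`. Each combined state is a pair, one component from each; accept when both components accept.
With 6 states:
        0   1  
>  s0   s0  s1 
   s1   s2  s1 
 * s2   s3  s4 
 * s3   s3  s5 
   s4   s4  s4 
 * s5   s2  s5 
(> = start, * = accepting)

start=s0 accept=s2,s3,s5 s0-0->s0 s0-1->s1 s1-0->s2 s1-1->s1 s2-0->s3 s2-1->s4 s3-0->s3 s3-1->s5 s4-0->s4 s4-1->s4 s5-0->s2 s5-1->s5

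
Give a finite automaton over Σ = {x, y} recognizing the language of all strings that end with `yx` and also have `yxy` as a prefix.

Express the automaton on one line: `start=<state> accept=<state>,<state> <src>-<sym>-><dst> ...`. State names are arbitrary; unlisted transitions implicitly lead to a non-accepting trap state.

start=q0 accept=q7 q0-x->q1 q0-y->q2 q1-x->q1 q1-y->q3 q2-x->q4 q2-y->q3 q3-x->q5 q3-y->q3 q4-x->q1 q4-y->q6 q5-x->q1 q5-y->q3 q6-x->q7 q6-y->q6 q7-x->q8 q7-y->q6 q8-x->q8 q8-y->q6

Build one automaton per condition and run them in lockstep. The first has 3 states tracking how much of the suffix `yx` has currently been matched; the second has 5 states tracking whether the input so far still matches the prefix `yxy`. A product state is a pair (one from each), accepting exactly when both do.
With 9 states:
        x   y  
>  q0   q1  q2 
   q1   q1  q3 
   q2   q4  q3 
   q3   q5  q3 
   q4   q1  q6 
   q5   q1  q3 
   q6   q7  q6 
 * q7   q8  q6 
   q8   q8  q6 
(> = start, * = accepting)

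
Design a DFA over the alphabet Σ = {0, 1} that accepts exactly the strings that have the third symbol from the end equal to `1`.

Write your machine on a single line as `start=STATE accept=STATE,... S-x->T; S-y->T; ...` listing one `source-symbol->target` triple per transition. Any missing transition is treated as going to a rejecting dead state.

A DFA must remember the last 3 symbols (since which symbol is third-to-last isn't known until the input ends). Use one state per possible window of the last ≤3 symbols; accept from those whose window starts with `1`.
15 states suffice.
          0    1  
>  q0     q1   q2 
   q1     q3   q4 
   q2     q5   q6 
   q3     q7   q8 
   q4     q9  q10 
   q5    q11  q12 
   q6    q13  q14 
   q7     q7   q8 
   q8     q9  q10 
   q9    q11  q12 
   q10   q13  q14 
 * q11    q7   q8 
 * q12    q9  q10 
 * q13   q11  q12 
 * q14   q13  q14 
(> = start, * = accepting)

start=q0; accept=q11,q12,q13,q14; q0-0->q1; q0-1->q2; q1-0->q3; q1-1->q4; q2-0->q5; q2-1->q6; q3-0->q7; q3-1->q8; q4-0->q9; q4-1->q10; q5-0->q11; q5-1->q12; q6-0->q13; q6-1->q14; q7-0->q7; q7-1->q8; q8-0->q9; q8-1->q10; q9-0->q11; q9-1->q12; q10-0->q13; q10-1->q14; q11-0->q7; q11-1->q8; q12-0->q9; q12-1->q10; q13-0->q11; q13-1->q12; q14-0->q13; q14-1->q14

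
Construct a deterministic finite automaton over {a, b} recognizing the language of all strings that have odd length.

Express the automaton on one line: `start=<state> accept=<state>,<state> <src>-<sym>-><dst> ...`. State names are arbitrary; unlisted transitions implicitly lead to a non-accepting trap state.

Only the length mod 2 matters, so use a 2-cycle: from any state, every input symbol moves to the next state, wrapping S1 back to S0. Mark S1 accepting.
A 2-state machine:
        a   b  
>  S0   S1  S1 
 * S1   S0  S0 
(> = start, * = accepting)

start=S0 accept=S1 S0-a->S1 S0-b->S1 S1-a->S0 S1-b->S0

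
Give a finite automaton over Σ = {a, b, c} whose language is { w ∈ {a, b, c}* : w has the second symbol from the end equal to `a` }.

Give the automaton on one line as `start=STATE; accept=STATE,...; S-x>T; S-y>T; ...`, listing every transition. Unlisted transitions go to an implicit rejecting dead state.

start=q0; accept=q4,q5,q6; q0-a>q1; q0-b>q2; q0-c>q3; q1-a>q4; q1-b>q5; q1-c>q6; q2-a>q7; q2-b>q8; q2-c>q9; q3-a>q10; q3-b>q11; q3-c>q12; q4-a>q4; q4-b>q5; q4-c>q6; q5-a>q7; q5-b>q8; q5-c>q9; q6-a>q10; q6-b>q11; q6-c>q12; q7-a>q4; q7-b>q5; q7-c>q6; q8-a>q7; q8-b>q8; q8-c>q9; q9-a>q10; q9-b>q11; q9-c>q12; q10-a>q4; q10-b>q5; q10-c>q6; q11-a>q7; q11-b>q8; q11-c>q9; q12-a>q10; q12-b>q11; q12-c>q12

Because acceptance depends on a position counted from the end, the machine has to buffer the most recent 2 symbols. Make each state the string of the last up-to-2 symbols read; on input `x` shift the window left and append `x`. Accept when the buffered window has length 2 and begins with `a`.
With 13 states:
          a    b    c  
>  q0     q1   q2   q3 
   q1     q4   q5   q6 
   q2     q7   q8   q9 
   q3    q10  q11  q12 
 * q4     q4   q5   q6 
 * q5     q7   q8   q9 
 * q6    q10  q11  q12 
   q7     q4   q5   q6 
   q8     q7   q8   q9 
   q9    q10  q11  q12 
   q10    q4   q5   q6 
   q11    q7   q8   q9 
   q12   q10  q11  q12 
(> = start, * = accepting)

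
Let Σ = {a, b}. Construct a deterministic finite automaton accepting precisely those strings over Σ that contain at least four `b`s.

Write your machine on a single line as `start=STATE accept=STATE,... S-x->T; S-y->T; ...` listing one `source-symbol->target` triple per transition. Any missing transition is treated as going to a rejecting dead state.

start=q0; accept=q4,q5; q0-a->q0; q0-b->q1; q1-a->q1; q1-b->q2; q2-a->q2; q2-b->q3; q3-a->q3; q3-b->q4; q4-a->q4; q4-b->q5; q5-a->q5; q5-b->q5

Count `b`s, saturating at 5: states q0 through q4 mean 0 through 4 `b`s seen; q5 means more than 4. Each `b` increments (capped at q5); other symbols loop. Accept from {q4, q5}.
With 6 states:
        a   b  
>  q0   q0  q1 
   q1   q1  q2 
   q2   q2  q3 
   q3   q3  q4 
 * q4   q4  q5 
 * q5   q5  q5 
(> = start, * = accepting)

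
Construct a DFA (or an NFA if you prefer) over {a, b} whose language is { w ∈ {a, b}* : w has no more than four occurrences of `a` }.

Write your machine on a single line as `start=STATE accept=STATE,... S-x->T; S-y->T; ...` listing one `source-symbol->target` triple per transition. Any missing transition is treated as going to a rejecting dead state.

start=q0; accept=q0,q1,q2,q3,q4; q0-a->q1; q0-b->q0; q1-a->q2; q1-b->q1; q2-a->q3; q2-b->q2; q3-a->q4; q3-b->q3; q4-a->q5; q4-b->q4; q5-a->q5; q5-b->q5

Only the number of `a`s matters, and only up to 5. Make a chain q0 → q1 → q2 → q3 → q4 → q5 advanced by each `a` (with q5 absorbing); every other symbol self-loops. The accepting set is {q0, q1, q2, q3, q4}.
A 6-state machine:
        a   b  
>* q0   q1  q0 
 * q1   q2  q1 
 * q2   q3  q2 
 * q3   q4  q3 
 * q4   q5  q4 
   q5   q5  q5 
(> = start, * = accepting)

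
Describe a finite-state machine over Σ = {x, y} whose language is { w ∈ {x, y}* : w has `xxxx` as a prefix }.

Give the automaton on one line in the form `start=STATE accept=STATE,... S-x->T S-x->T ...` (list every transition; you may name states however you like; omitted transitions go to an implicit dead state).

Walk along `xxxx` while the input agrees: from S0 take `x` to S1, and so on. Any deviation drops to the rejecting sink S5. Once S4 is reached the prefix is confirmed and every continuation is accepted.
A 6-state machine:
        x   y  
>  S0   S1  S5 
   S1   S2  S5 
   S2   S3  S5 
   S3   S4  S5 
 * S4   S4  S4 
   S5   S5  S5 
(> = start, * = accepting)

start=S0 accept=S4 S0-x->S1 S0-y->S5 S1-x->S2 S1-y->S5 S2-x->S3 S2-y->S5 S3-x->S4 S3-y->S5 S4-x->S4 S4-y->S4 S5-x->S5 S5-y->S5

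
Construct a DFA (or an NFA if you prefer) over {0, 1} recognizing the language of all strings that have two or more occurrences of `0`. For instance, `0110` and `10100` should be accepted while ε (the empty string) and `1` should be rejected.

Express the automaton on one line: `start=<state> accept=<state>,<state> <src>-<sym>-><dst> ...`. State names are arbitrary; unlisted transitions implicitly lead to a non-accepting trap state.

start=S0 accept=S2,S3 S0-0->S1 S0-1->S0 S1-0->S2 S1-1->S1 S2-0->S3 S2-1->S2 S3-0->S3 S3-1->S3

Count `0`s, saturating at 3: states S0 through S2 mean 0 through 2 `0`s seen; S3 means more than 2. Each `0` increments (capped at S3); other symbols loop. Accept from {S2, S3}.
With 4 states:
        0   1  
>  S0   S1  S0 
   S1   S2  S1 
 * S2   S3  S2 
 * S3   S3  S3 
(> = start, * = accepting)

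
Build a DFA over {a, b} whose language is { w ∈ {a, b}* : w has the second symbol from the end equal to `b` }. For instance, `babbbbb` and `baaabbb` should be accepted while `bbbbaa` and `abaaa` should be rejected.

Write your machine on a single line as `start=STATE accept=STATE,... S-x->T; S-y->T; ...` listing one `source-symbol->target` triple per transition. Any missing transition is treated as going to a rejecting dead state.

A DFA must remember the last 2 symbols (since which symbol is second-to-last isn't known until the input ends). Use one state per possible window of the last ≤2 symbols; accept from those whose window starts with `b`.
        a   b  
>  s0   s1  s2 
   s1   s3  s4 
   s2   s5  s6 
   s3   s3  s4 
   s4   s5  s6 
 * s5   s3  s4 
 * s6   s5  s6 
(> = start, * = accepting)

start=s0; accept=s5,s6; s0-a->s1; s0-b->s2; s1-a->s3; s1-b->s4; s2-a->s5; s2-b->s6; s3-a->s3; s3-b->s4; s4-a->s5; s4-b->s6; s5-a->s3; s5-b->s4; s6-a->s5; s6-b->s6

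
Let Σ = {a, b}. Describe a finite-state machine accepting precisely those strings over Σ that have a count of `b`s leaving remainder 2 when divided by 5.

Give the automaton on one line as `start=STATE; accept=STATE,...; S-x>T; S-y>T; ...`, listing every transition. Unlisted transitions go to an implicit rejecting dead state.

start=q0; accept=q2; q0-a>q0; q0-b>q1; q1-a>q1; q1-b>q2; q2-a>q2; q2-b>q3; q3-a>q3; q3-b>q4; q4-a>q4; q4-b>q0

The only thing that matters is how many `b`s have appeared, reduced mod 5. Use one state per residue: q0 for 0, …, q4 for 4. Reading `b` moves to the next residue; anything else stays put. q2 is accepting.
A 5-state machine:
        a   b  
>  q0   q0  q1 
   q1   q1  q2 
 * q2   q2  q3 
   q3   q3  q4 
   q4   q4  q0 
(> = start, * = accepting)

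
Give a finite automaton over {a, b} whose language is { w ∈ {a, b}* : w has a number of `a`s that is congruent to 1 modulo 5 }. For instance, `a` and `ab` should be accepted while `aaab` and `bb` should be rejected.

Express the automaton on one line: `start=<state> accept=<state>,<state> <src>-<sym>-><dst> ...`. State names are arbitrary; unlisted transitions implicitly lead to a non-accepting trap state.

start=S0 accept=S1 S0-a->S1 S0-b->S0 S1-a->S2 S1-b->S1 S2-a->S3 S2-b->S2 S3-a->S4 S3-b->S3 S4-a->S0 S4-b->S4

Keep the running count of `a`s modulo 5: each `a` advances along the cycle S0 → S1 → S2 → S3 → S4 → S0 while other symbols loop. Accept at S1.
        a   b  
>  S0   S1  S0 
 * S1   S2  S1 
   S2   S3  S2 
   S3   S4  S3 
   S4   S0  S4 
(> = start, * = accepting)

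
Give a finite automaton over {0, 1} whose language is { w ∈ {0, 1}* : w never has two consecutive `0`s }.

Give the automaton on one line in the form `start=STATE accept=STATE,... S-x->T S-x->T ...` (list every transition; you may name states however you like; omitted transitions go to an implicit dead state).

This is the complement of 'contains `00`'. Use the same substring-matching states — q0 through q2 holding how much of `00` has just been matched — but flip the accepting set: everything except the trap q2 accepts.
        0   1  
>* q0   q1  q0 
 * q1   q2  q0 
   q2   q2  q2 
(> = start, * = accepting)

start=q0 accept=q0,q1 q0-0->q1 q0-1->q0 q1-0->q2 q1-1->q0 q2-0->q2 q2-1->q2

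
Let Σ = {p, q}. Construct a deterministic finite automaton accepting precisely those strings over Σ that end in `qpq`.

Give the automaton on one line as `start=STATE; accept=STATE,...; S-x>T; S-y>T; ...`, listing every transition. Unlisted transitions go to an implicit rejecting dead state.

Let each state record the length of the longest suffix of the input read so far that is also a prefix of `qpq`. S1 means the last symbol is `q`; S2 means the last 2 symbols are `qp`; S3 means the last 3 symbols are `qpq`. Accept only at S3, where the string currently ends in `qpq`.
4 states suffice.
        p   q  
>  S0   S0  S1 
   S1   S2  S1 
   S2   S0  S3 
 * S3   S2  S1 
(> = start, * = accepting)

start=S0; accept=S3; S0-p>S0; S0-q>S1; S1-p>S2; S1-q>S1; S2-p>S0; S2-q>S3; S3-p>S2; S3-q>S1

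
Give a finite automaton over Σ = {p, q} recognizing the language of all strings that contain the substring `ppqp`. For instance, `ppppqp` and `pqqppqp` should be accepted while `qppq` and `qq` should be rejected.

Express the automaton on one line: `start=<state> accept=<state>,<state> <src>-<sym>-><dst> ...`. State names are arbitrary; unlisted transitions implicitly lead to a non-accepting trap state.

States A..D record the length of the longest prefix of `ppqp` that matches the current input suffix. Reaching E means `ppqp` has been seen, and we stay there forever. Accept from E.
       p  q 
>  A   B  A 
   B   C  A 
   C   C  D 
   D   E  A 
 * E   E  E 
(> = start, * = accepting)

start=A accept=E A-p->B A-q->A B-p->C B-q->A C-p->C C-q->D D-p->E D-q->A E-p->E E-q->E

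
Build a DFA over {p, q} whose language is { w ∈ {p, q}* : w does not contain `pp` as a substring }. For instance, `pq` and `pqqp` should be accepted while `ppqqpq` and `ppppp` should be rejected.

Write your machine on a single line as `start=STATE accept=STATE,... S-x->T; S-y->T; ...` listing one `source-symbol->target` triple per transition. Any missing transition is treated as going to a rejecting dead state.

start=A; accept=A,B; A-p->B; A-q->A; B-p->C; B-q->A; C-p->C; C-q->C

This is the complement of 'contains `pp`'. Use the same substring-matching states — A through C holding how much of `pp` has just been matched — but flip the accepting set: everything except the trap C accepts.
3 states suffice.
       p  q 
>* A   B  A 
 * B   C  A 
   C   C  C 
(> = start, * = accepting)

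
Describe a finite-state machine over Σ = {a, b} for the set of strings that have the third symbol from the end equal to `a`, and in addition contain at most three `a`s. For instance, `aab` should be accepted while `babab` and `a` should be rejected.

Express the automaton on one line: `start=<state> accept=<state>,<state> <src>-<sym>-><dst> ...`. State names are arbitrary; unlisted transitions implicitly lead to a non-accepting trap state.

start=q0 accept=q4,q5,q6,q7,q9,q10,q11,q16 q0-a->q1 q0-b->q0 q1-a->q2 q1-b->q3 q2-a->q4 q2-b->q5 q3-a->q6 q3-b->q7 q4-a->q8 q4-b->q9 q5-a->q10 q5-b->q11 q6-a->q12 q6-b->q13 q7-a->q14 q7-b->q15 q8-a->q8 q8-b->q8 q9-a->q8 q9-b->q16 q10-a->q8 q10-b->q17 q11-a->q18 q11-b->q19 q12-a->q8 q12-b->q9 q13-a->q10 q13-b->q11 q14-a->q12 q14-b->q13 q15-a->q14 q15-b->q15 q16-a->q8 q16-b->q8 q17-a->q8 q17-b->q16 q18-a->q8 q18-b->q17 q19-a->q18 q19-b->q19

Build one automaton per condition and run them in lockstep. The first has 15 states tracking the last 3 symbols read; the second has 5 states tracking the count of `a`s, saturating at 4. A product state is a pair (one from each), accepting exactly when both do. Equivalent product states are then merged.
A 20-state machine:
          a    b  
>  q0     q1   q0 
   q1     q2   q3 
   q2     q4   q5 
   q3     q6   q7 
 * q4     q8   q9 
 * q5    q10  q11 
 * q6    q12  q13 
 * q7    q14  q15 
   q8     q8   q8 
 * q9     q8  q16 
 * q10    q8  q17 
 * q11   q18  q19 
   q12    q8   q9 
   q13   q10  q11 
   q14   q12  q13 
   q15   q14  q15 
 * q16    q8   q8 
   q17    q8  q16 
   q18    q8  q17 
   q19   q18  q19 
(> = start, * = accepting)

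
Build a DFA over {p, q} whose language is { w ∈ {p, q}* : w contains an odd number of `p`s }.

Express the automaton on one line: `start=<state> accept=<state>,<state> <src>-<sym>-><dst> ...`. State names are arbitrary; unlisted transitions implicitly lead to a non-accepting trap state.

start=A accept=B A-p->B A-q->A B-p->A B-q->B

The only thing that matters is how many `p`s have appeared, reduced mod 2. Use one state per residue: A for 0, …, B for 1. Reading `p` moves to the next residue; anything else stays put. B is accepting.
2 states suffice.
       p  q 
>  A   B  A 
 * B   A  B 
(> = start, * = accepting)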